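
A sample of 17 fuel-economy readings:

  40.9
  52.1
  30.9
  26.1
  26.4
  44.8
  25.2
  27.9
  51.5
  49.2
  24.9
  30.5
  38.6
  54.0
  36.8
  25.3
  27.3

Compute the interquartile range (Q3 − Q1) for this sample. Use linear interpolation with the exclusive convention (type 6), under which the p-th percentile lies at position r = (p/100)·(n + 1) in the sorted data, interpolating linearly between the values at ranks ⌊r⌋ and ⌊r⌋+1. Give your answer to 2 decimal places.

20.75

Sorted: 24.9, 25.2, 25.3, 26.1, 26.4, 27.3, 27.9, 30.5, 30.9, 36.8, 38.6, 40.9, 44.8, 49.2, 51.5, 52.1, 54.0.
n = 17.
P25: r = 4.5; ranks 4–5 are 26.1, 26.4; interpolating gives 26.25.
P75: r = 13.5; ranks 13–14 are 44.8, 49.2; interpolating gives 47.
Difference: 47 − 26.25 = 20.75.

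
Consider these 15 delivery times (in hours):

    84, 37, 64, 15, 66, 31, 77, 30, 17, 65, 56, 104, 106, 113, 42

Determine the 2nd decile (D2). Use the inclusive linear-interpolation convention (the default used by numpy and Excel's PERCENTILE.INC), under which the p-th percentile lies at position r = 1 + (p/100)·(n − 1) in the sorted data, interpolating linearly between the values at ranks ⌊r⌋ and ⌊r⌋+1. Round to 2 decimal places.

30.80

Sorted: 15, 17, 30, 31, 37, 42, 56, 64, 65, 66, 77, 84, 104, 106, 113.
n = 15.
r = 1 + (20/100)·(15 − 1) = 1 + 2.8 = 3.8.
Rank 3 is 30 and rank 4 is 31.
Interpolate: 30 + 0.8·(31 − 30) = 30 + 0.8·1 = 30.8.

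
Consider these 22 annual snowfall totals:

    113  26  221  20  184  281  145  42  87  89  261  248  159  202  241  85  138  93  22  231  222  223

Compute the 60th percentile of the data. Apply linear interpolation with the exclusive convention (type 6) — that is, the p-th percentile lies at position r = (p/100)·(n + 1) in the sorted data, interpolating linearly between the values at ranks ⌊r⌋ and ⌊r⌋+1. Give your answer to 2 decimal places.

198.40

Sorted: 20, 22, 26, 42, 85, 87, 89, 93, 113, 138, 145, 159, 184, 202, 221, 222, 223, 231, 241, 248, 261, 281.
n = 22.
r = (60/100)·(22 + 1) = 13.8.
Rank 13 is 184 and rank 14 is 202.
Interpolate: 184 + 0.8·(202 − 184) = 184 + 0.8·18 = 198.4.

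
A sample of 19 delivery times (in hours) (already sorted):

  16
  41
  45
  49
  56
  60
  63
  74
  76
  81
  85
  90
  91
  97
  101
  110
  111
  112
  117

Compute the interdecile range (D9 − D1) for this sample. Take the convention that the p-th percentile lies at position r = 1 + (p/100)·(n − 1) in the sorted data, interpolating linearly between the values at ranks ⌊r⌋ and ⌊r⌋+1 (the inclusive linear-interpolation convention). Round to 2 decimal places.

n = 19.
P10: r = 2.8; ranks 2–3 are 41, 45; interpolating gives 44.2.
P90: r = 17.2; ranks 17–18 are 111, 112; interpolating gives 111.2.
Difference: 111.2 − 44.2 = 67.

67.00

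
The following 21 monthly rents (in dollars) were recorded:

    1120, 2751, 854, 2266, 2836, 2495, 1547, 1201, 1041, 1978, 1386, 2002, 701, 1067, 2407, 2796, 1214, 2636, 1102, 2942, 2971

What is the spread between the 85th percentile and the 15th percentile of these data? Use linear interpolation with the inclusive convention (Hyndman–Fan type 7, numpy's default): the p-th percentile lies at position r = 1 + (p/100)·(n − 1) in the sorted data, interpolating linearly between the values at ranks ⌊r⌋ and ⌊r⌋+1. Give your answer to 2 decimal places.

Sorted: 701, 854, 1041, 1067, 1102, 1120, 1201, 1214, 1386, 1547, 1978, 2002, 2266, 2407, 2495, 2636, 2751, 2796, 2836, 2942, 2971.
n = 21.
P15: r = 4 (integer) → 1067.
P85: r = 18 (integer) → 2796.
Difference: 2796 − 1067 = 1729.

1729.00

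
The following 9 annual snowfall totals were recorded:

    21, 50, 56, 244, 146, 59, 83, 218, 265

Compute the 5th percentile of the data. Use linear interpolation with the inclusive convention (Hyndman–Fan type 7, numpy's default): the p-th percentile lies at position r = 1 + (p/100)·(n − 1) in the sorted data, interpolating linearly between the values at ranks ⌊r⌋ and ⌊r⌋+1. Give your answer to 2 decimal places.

32.60

Sorted: 21, 50, 56, 59, 83, 146, 218, 244, 265.
n = 9.
r = 1 + (5/100)·(9 − 1) = 1 + 0.4 = 1.4.
Rank 1 is 21 and rank 2 is 50.
Interpolate: 21 + 0.4·(50 − 21) = 21 + 0.4·29 = 32.6.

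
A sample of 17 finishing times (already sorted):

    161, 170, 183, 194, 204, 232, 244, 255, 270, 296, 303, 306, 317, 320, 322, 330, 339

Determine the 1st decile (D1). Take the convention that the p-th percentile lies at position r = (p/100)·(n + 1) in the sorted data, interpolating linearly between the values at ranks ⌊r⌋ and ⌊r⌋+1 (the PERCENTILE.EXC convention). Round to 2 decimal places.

168.20

n = 17.
r = (10/100)·(17 + 1) = 1.8.
Rank 1 is 161 and rank 2 is 170.
Interpolate: 161 + 0.8·(170 − 161) = 161 + 0.8·9 = 168.2.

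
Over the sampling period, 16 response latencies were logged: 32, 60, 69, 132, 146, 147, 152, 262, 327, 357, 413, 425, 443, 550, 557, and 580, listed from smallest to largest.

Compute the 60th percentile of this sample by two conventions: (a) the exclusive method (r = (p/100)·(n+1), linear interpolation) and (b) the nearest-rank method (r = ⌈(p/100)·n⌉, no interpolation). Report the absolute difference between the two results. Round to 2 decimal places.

n = 16.
(a) r = 10.2; between ranks 10 (357) and 11 (413): 368.2.
(b) the nearest-rank method: rank 10 → 357.
|368.2 − 357| = 11.2.

11.20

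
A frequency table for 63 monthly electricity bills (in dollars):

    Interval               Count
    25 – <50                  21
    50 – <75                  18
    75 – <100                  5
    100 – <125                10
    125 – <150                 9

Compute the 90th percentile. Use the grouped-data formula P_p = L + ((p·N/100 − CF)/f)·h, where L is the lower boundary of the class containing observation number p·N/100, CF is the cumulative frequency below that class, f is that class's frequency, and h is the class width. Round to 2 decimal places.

N = 63; target position k = 90/100 · 63 = 56.7.
Cumulative frequencies: 21, 39, 44, 54, 63.
Observation 56.7 falls in the class 125 – <150.
L = 125, CF = 54, f = 9, h = 25.
P90 = 125 + ((56.7 − 54)/9)·25 = 125 + 7.5 = 132.5.

132.50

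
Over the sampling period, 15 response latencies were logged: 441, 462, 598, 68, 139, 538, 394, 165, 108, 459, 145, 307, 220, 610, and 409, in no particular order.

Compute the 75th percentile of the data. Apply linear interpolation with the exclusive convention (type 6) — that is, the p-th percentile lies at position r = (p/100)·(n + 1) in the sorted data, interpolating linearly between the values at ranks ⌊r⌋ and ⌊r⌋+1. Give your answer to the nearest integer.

Sorted: 68, 108, 139, 145, 165, 220, 307, 394, 409, 441, 459, 462, 538, 598, 610.
n = 15.
r = (75/100)·(15 + 1) = 12.
r is an integer, so P75 is the value at rank 12: 462.

462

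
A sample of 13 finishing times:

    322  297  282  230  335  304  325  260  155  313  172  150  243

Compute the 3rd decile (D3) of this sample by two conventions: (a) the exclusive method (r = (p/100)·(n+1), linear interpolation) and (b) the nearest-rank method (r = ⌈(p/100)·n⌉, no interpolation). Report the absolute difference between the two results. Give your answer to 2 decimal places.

Sorted: 150, 155, 172, 230, 243, 260, 282, 297, 304, 313, 322, 325, 335.
n = 13.
(a) r = 4.2; between ranks 4 (230) and 5 (243): 232.6.
(b) the nearest-rank method: rank 4 → 230.
|232.6 − 230| = 2.6.

2.60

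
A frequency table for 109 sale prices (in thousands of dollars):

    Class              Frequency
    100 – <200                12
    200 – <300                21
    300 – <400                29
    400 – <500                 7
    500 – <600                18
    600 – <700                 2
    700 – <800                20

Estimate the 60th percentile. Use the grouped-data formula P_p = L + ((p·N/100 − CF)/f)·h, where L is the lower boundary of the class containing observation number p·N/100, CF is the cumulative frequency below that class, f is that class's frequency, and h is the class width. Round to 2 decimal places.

448.57

N = 109; target position k = 60/100 · 109 = 65.4.
Cumulative frequencies: 12, 33, 62, 69, 87, 89, 109.
Observation 65.4 falls in the class 400 – <500.
L = 400, CF = 62, f = 7, h = 100.
P60 = 400 + ((65.4 − 62)/7)·100 = 400 + 48.5714 = 448.571.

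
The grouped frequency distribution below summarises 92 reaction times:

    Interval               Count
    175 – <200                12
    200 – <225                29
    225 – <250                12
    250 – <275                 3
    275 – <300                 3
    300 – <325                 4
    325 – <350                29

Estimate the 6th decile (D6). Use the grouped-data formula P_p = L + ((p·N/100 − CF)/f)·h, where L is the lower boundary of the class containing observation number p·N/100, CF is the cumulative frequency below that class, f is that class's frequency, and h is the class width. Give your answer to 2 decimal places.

N = 92; target position k = 60/100 · 92 = 55.2.
Cumulative frequencies: 12, 41, 53, 56, 59, 63, 92.
Observation 55.2 falls in the class 250 – <275.
L = 250, CF = 53, f = 3, h = 25.
P60 = 250 + ((55.2 − 53)/3)·25 = 250 + 18.3333 = 268.333.

268.33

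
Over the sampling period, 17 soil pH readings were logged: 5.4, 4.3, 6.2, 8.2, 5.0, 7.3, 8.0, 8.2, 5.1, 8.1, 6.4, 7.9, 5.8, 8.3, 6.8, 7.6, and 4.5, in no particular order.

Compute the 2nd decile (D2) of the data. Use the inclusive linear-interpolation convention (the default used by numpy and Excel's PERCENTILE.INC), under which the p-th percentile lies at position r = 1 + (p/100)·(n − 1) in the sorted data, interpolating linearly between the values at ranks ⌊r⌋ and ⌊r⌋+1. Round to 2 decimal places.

5.16

Sorted: 4.3, 4.5, 5.0, 5.1, 5.4, 5.8, 6.2, 6.4, 6.8, 7.3, 7.6, 7.9, 8.0, 8.1, 8.2, 8.2, 8.3.
n = 17.
r = 1 + (20/100)·(17 − 1) = 1 + 3.2 = 4.2.
Rank 4 is 5.1 and rank 5 is 5.4.
Interpolate: 5.1 + 0.2·(5.4 − 5.1) = 5.1 + 0.2·0.3 = 5.16.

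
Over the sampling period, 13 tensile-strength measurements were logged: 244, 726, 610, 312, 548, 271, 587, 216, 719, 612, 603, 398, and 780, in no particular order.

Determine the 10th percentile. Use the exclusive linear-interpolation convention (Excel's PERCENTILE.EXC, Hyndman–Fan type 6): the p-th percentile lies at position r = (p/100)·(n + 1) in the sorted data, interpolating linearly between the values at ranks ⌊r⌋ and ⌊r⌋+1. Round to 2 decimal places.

Sorted: 216, 244, 271, 312, 398, 548, 587, 603, 610, 612, 719, 726, 780.
n = 13.
r = (10/100)·(13 + 1) = 1.4.
Rank 1 is 216 and rank 2 is 244.
Interpolate: 216 + 0.4·(244 − 216) = 216 + 0.4·28 = 227.2.

227.20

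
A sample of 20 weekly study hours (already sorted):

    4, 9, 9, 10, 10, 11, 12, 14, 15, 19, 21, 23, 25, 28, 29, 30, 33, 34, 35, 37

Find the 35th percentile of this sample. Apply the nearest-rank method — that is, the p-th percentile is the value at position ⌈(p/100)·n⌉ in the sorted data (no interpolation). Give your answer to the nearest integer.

n = 20.
Position = ⌈35/100 · 20⌉ = ⌈7⌉ = 7.
The value at rank 7 is 12.

12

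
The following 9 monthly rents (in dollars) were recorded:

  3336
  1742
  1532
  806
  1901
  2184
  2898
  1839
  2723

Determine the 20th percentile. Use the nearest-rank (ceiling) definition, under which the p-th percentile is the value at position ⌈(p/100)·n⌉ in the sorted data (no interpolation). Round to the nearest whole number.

Sorted: 806, 1532, 1742, 1839, 1901, 2184, 2723, 2898, 3336.
n = 9.
Position = ⌈20/100 · 9⌉ = ⌈1.8⌉ = 2.
The value at rank 2 is 1532.

1532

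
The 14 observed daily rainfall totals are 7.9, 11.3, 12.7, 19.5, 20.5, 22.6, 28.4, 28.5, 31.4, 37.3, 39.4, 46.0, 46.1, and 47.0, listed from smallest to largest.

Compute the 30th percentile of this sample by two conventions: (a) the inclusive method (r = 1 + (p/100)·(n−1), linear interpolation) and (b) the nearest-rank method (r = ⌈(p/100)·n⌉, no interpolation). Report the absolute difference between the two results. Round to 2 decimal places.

n = 14.
(a) r = 4.9; between ranks 4 (19.5) and 5 (20.5): 20.4.
(b) the nearest-rank method: rank 5 → 20.5.
|20.4 − 20.5| = 0.1.

0.10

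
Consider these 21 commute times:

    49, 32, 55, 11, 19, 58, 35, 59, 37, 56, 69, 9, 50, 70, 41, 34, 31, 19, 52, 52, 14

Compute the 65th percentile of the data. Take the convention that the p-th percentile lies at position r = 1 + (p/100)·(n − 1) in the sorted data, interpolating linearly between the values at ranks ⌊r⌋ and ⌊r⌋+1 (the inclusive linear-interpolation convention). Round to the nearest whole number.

52

Sorted: 9, 11, 14, 19, 19, 31, 32, 34, 35, 37, 41, 49, 50, 52, 52, 55, 56, 58, 59, 69, 70.
n = 21.
r = 1 + (65/100)·(21 − 1) = 1 + 13 = 14.
r is an integer, so P65 is the value at rank 14: 52.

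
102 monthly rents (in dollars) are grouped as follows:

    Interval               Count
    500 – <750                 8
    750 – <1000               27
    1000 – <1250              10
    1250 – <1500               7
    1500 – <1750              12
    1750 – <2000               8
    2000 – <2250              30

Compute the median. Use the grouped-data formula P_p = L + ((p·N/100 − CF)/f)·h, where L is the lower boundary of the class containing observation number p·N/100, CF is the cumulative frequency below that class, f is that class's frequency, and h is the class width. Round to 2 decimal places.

1464.29

N = 102; target position k = 50/100 · 102 = 51.
Cumulative frequencies: 8, 35, 45, 52, 64, 72, 102.
Observation 51 falls in the class 1250 – <1500.
L = 1250, CF = 45, f = 7, h = 250.
P50 = 1250 + ((51 − 45)/7)·250 = 1250 + 214.286 = 1464.29.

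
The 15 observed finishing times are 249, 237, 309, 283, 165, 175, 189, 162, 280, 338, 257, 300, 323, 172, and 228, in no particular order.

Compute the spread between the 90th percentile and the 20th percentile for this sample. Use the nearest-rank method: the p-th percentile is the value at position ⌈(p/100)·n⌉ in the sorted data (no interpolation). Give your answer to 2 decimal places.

Sorted: 162, 165, 172, 175, 189, 228, 237, 249, 257, 280, 283, 300, 309, 323, 338.
n = 15.
P20: rank ⌈20/100·15⌉ = 3 → 172.
P90: rank ⌈90/100·15⌉ = 14 → 323.
Difference: 323 − 172 = 151.

151.00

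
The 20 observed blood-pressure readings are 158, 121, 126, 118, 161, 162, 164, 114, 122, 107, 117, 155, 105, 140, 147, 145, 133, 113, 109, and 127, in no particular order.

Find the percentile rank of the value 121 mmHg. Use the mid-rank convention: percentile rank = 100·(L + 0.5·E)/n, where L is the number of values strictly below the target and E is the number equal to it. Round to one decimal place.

Sorted: 105, 107, 109, 113, 114, 117, 118, 121, 122, 126, 127, 133, 140, 145, 147, 155, 158, 161, 162, 164.
Count below 121: L = 7; count equal: E = 1; n = 20.
Percentile rank = 100·(7 + 0.5·1)/20 = 100·7.5/20 = 37.5.

37.5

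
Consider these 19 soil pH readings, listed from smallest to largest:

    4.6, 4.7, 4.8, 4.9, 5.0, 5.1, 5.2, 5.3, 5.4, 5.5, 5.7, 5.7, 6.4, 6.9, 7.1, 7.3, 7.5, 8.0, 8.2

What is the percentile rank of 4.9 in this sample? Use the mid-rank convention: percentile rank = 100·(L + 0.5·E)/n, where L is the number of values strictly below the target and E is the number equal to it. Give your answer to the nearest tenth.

Count below 4.9: L = 3; count equal: E = 1; n = 19.
Percentile rank = 100·(3 + 0.5·1)/19 = 100·3.5/19 = 18.42.

18.4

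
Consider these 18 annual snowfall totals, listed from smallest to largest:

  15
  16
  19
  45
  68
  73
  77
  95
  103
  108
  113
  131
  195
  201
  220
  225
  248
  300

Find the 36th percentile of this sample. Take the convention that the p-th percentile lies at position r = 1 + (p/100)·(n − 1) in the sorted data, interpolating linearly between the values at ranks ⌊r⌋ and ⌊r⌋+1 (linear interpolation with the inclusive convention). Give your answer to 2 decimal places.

n = 18.
r = 1 + (36/100)·(18 − 1) = 1 + 6.12 = 7.12.
Rank 7 is 77 and rank 8 is 95.
Interpolate: 77 + 0.12·(95 − 77) = 77 + 0.12·18 = 79.16.

79.16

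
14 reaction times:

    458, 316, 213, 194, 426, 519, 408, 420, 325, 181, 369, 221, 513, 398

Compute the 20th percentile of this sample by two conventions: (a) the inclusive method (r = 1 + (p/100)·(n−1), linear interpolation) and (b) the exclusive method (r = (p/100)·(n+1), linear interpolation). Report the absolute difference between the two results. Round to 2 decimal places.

4.80

Sorted: 181, 194, 213, 221, 316, 325, 369, 398, 408, 420, 426, 458, 513, 519.
n = 14.
(a) r = 3.6; between ranks 3 (213) and 4 (221): 217.8.
(b) r = 3 → value at rank 3 = 213.
|217.8 − 213| = 4.8.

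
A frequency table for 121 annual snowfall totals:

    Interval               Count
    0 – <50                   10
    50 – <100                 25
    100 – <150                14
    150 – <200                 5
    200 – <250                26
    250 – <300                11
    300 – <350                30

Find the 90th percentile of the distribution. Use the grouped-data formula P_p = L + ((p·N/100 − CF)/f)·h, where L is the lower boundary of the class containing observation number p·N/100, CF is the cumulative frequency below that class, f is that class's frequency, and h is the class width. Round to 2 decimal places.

N = 121; target position k = 90/100 · 121 = 108.9.
Cumulative frequencies: 10, 35, 49, 54, 80, 91, 121.
Observation 108.9 falls in the class 300 – <350.
L = 300, CF = 91, f = 30, h = 50.
P90 = 300 + ((108.9 − 91)/30)·50 = 300 + 29.8333 = 329.833.

329.83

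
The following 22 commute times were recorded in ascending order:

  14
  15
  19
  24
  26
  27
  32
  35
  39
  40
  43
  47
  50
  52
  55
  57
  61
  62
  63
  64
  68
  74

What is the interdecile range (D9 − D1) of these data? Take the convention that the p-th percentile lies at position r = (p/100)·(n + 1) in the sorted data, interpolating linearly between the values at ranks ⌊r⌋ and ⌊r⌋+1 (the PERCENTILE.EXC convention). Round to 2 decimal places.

n = 22.
P10: r = 2.3; ranks 2–3 are 15, 19; interpolating gives 16.2.
P90: r = 20.7; ranks 20–21 are 64, 68; interpolating gives 66.8.
Difference: 66.8 − 16.2 = 50.6.

50.60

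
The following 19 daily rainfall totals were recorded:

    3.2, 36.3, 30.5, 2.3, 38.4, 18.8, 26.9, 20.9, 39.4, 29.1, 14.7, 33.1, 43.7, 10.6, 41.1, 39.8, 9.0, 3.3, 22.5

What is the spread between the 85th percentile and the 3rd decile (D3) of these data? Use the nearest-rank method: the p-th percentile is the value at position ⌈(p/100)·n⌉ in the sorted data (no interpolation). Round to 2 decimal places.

Sorted: 2.3, 3.2, 3.3, 9.0, 10.6, 14.7, 18.8, 20.9, 22.5, 26.9, 29.1, 30.5, 33.1, 36.3, 38.4, 39.4, 39.8, 41.1, 43.7.
n = 19.
P30: rank ⌈30/100·19⌉ = 6 → 14.7.
P85: rank ⌈85/100·19⌉ = 17 → 39.8.
Difference: 39.8 − 14.7 = 25.1.

25.10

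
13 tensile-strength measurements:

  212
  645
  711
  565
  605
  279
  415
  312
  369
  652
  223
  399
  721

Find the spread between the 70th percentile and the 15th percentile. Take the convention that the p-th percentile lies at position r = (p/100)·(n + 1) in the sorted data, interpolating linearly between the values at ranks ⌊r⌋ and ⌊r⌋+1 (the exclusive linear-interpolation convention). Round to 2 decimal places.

Sorted: 212, 223, 279, 312, 369, 399, 415, 565, 605, 645, 652, 711, 721.
n = 13.
P15: r = 2.1; ranks 2–3 are 223, 279; interpolating gives 228.6.
P70: r = 9.8; ranks 9–10 are 605, 645; interpolating gives 637.
Difference: 637 − 228.6 = 408.4.

408.40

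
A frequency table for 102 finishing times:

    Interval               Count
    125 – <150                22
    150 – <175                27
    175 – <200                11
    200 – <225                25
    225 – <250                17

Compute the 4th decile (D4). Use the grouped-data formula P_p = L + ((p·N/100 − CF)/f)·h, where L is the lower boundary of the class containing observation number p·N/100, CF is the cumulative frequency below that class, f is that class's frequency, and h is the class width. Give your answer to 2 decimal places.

N = 102; target position k = 40/100 · 102 = 40.8.
Cumulative frequencies: 22, 49, 60, 85, 102.
Observation 40.8 falls in the class 150 – <175.
L = 150, CF = 22, f = 27, h = 25.
P40 = 150 + ((40.8 − 22)/27)·25 = 150 + 17.4074 = 167.407.

167.41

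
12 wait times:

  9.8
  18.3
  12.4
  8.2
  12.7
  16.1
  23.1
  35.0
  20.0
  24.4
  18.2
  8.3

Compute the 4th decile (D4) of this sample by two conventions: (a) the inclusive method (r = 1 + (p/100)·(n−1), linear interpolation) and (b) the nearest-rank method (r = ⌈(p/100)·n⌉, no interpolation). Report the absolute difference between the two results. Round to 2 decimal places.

Sorted: 8.2, 8.3, 9.8, 12.4, 12.7, 16.1, 18.2, 18.3, 20.0, 23.1, 24.4, 35.0.
n = 12.
(a) r = 5.4; between ranks 5 (12.7) and 6 (16.1): 14.06.
(b) the nearest-rank method: rank 5 → 12.7.
|14.06 − 12.7| = 1.36.

1.36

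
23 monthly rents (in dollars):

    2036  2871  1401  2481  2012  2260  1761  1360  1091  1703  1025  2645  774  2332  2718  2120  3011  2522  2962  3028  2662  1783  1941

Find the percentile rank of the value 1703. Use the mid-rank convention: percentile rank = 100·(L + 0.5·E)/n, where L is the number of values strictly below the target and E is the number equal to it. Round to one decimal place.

Sorted: 774, 1025, 1091, 1360, 1401, 1703, 1761, 1783, 1941, 2012, 2036, 2120, 2260, 2332, 2481, 2522, 2645, 2662, 2718, 2871, 2962, 3011, 3028.
Count below 1703: L = 5; count equal: E = 1; n = 23.
Percentile rank = 100·(5 + 0.5·1)/23 = 100·5.5/23 = 23.91.

23.9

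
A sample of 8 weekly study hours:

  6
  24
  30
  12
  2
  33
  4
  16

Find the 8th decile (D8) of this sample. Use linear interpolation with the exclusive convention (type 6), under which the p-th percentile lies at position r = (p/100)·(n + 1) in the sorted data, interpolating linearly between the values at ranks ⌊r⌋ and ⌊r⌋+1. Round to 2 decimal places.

Sorted: 2, 4, 6, 12, 16, 24, 30, 33.
n = 8.
r = (80/100)·(8 + 1) = 7.2.
Rank 7 is 30 and rank 8 is 33.
Interpolate: 30 + 0.2·(33 − 30) = 30 + 0.2·3 = 30.6.

30.60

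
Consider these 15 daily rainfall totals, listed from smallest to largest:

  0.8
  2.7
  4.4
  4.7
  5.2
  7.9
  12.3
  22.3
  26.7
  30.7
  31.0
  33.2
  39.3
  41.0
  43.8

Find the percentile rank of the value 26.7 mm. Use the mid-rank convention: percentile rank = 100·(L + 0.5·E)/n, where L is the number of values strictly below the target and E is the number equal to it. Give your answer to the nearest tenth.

56.7

Count below 26.7: L = 8; count equal: E = 1; n = 15.
Percentile rank = 100·(8 + 0.5·1)/15 = 100·8.5/15 = 56.67.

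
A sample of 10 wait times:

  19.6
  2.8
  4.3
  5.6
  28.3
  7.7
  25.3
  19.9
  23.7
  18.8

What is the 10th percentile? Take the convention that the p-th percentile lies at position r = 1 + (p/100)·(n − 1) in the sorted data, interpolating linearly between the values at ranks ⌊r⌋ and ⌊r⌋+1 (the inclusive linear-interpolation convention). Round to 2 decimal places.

4.15

Sorted: 2.8, 4.3, 5.6, 7.7, 18.8, 19.6, 19.9, 23.7, 25.3, 28.3.
n = 10.
r = 1 + (10/100)·(10 − 1) = 1 + 0.9 = 1.9.
Rank 1 is 2.8 and rank 2 is 4.3.
Interpolate: 2.8 + 0.9·(4.3 − 2.8) = 2.8 + 0.9·1.5 = 4.15.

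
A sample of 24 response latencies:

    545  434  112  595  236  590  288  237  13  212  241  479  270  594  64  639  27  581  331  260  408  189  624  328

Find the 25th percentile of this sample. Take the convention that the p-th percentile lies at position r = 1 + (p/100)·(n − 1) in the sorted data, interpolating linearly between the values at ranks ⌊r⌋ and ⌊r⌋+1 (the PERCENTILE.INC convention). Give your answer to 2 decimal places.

Sorted: 13, 27, 64, 112, 189, 212, 236, 237, 241, 260, 270, 288, 328, 331, 408, 434, 479, 545, 581, 590, 594, 595, 624, 639.
n = 24.
r = 1 + (25/100)·(24 − 1) = 1 + 5.75 = 6.75.
Rank 6 is 212 and rank 7 is 236.
Interpolate: 212 + 0.75·(236 − 212) = 212 + 0.75·24 = 230.

230.00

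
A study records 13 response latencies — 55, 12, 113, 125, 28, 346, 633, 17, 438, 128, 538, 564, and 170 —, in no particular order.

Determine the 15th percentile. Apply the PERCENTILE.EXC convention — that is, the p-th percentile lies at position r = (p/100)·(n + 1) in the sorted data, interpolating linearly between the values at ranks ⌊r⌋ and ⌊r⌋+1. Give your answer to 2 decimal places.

18.10

Sorted: 12, 17, 28, 55, 113, 125, 128, 170, 346, 438, 538, 564, 633.
n = 13.
r = (15/100)·(13 + 1) = 2.1.
Rank 2 is 17 and rank 3 is 28.
Interpolate: 17 + 0.1·(28 − 17) = 17 + 0.1·11 = 18.1.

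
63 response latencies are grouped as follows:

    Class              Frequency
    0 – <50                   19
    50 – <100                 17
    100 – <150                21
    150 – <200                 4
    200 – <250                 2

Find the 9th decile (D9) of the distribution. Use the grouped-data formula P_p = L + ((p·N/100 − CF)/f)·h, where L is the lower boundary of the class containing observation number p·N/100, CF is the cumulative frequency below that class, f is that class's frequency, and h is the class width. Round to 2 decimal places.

N = 63; target position k = 90/100 · 63 = 56.7.
Cumulative frequencies: 19, 36, 57, 61, 63.
Observation 56.7 falls in the class 100 – <150.
L = 100, CF = 36, f = 21, h = 50.
P90 = 100 + ((56.7 − 36)/21)·50 = 100 + 49.2857 = 149.286.

149.29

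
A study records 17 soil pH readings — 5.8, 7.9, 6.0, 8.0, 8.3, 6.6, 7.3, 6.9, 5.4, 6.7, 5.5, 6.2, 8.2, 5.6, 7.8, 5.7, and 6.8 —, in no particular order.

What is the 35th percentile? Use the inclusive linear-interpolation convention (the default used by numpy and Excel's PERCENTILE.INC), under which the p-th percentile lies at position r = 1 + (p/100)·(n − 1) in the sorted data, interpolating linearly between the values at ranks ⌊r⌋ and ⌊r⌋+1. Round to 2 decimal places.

Sorted: 5.4, 5.5, 5.6, 5.7, 5.8, 6.0, 6.2, 6.6, 6.7, 6.8, 6.9, 7.3, 7.8, 7.9, 8.0, 8.2, 8.3.
n = 17.
r = 1 + (35/100)·(17 − 1) = 1 + 5.6 = 6.6.
Rank 6 is 6.0 and rank 7 is 6.2.
Interpolate: 6.0 + 0.6·(6.2 − 6.0) = 6.0 + 0.6·0.2 = 6.12.

6.12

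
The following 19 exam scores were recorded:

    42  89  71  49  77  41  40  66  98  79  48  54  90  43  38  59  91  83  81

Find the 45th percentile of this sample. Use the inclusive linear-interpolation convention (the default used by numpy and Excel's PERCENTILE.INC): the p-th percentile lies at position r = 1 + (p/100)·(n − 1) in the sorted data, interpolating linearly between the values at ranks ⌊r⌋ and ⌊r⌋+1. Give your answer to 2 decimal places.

59.70

Sorted: 38, 40, 41, 42, 43, 48, 49, 54, 59, 66, 71, 77, 79, 81, 83, 89, 90, 91, 98.
n = 19.
r = 1 + (45/100)·(19 − 1) = 1 + 8.1 = 9.1.
Rank 9 is 59 and rank 10 is 66.
Interpolate: 59 + 0.1·(66 − 59) = 59 + 0.1·7 = 59.7.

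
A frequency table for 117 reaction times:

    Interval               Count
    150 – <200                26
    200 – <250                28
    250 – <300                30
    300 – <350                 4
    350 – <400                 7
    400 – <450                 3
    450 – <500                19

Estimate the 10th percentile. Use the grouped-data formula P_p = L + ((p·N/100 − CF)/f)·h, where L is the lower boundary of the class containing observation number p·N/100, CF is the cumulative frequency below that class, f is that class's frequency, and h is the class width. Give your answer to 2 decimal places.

172.50

N = 117; target position k = 10/100 · 117 = 11.7.
Cumulative frequencies: 26, 54, 84, 88, 95, 98, 117.
Observation 11.7 falls in the class 150 – <200.
L = 150, CF = 0, f = 26, h = 50.
P10 = 150 + ((11.7 − 0)/26)·50 = 150 + 22.5 = 172.5.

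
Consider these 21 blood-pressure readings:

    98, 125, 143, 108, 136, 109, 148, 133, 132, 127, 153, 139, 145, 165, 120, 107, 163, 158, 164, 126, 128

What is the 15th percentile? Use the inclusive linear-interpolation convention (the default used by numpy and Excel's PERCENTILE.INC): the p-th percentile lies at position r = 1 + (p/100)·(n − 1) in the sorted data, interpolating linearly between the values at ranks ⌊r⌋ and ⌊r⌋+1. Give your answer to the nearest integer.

Sorted: 98, 107, 108, 109, 120, 125, 126, 127, 128, 132, 133, 136, 139, 143, 145, 148, 153, 158, 163, 164, 165.
n = 21.
r = 1 + (15/100)·(21 − 1) = 1 + 3 = 4.
r is an integer, so P15 is the value at rank 4: 109.

109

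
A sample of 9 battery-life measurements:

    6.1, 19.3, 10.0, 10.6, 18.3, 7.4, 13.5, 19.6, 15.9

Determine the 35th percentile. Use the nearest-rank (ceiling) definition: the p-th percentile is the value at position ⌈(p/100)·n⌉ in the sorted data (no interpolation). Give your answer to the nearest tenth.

Sorted: 6.1, 7.4, 10.0, 10.6, 13.5, 15.9, 18.3, 19.3, 19.6.
n = 9.
Position = ⌈35/100 · 9⌉ = ⌈3.15⌉ = 4.
The value at rank 4 is 10.6.

10.6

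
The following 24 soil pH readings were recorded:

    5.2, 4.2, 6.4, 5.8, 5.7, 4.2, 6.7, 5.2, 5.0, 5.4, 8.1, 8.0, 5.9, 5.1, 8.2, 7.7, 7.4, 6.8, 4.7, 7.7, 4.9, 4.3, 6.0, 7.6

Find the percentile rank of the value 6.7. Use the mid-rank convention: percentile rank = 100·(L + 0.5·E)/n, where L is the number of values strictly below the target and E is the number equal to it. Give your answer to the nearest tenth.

64.6

Sorted: 4.2, 4.2, 4.3, 4.7, 4.9, 5.0, 5.1, 5.2, 5.2, 5.4, 5.7, 5.8, 5.9, 6.0, 6.4, 6.7, 6.8, 7.4, 7.6, 7.7, 7.7, 8.0, 8.1, 8.2.
Count below 6.7: L = 15; count equal: E = 1; n = 24.
Percentile rank = 100·(15 + 0.5·1)/24 = 100·15.5/24 = 64.58.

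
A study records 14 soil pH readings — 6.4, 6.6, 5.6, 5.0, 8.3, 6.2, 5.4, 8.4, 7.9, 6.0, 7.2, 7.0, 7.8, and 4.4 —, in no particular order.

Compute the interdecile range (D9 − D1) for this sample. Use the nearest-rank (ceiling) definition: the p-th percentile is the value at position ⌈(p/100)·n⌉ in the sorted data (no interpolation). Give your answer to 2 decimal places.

Sorted: 4.4, 5.0, 5.4, 5.6, 6.0, 6.2, 6.4, 6.6, 7.0, 7.2, 7.8, 7.9, 8.3, 8.4.
n = 14.
P10: rank ⌈10/100·14⌉ = 2 → 5.
P90: rank ⌈90/100·14⌉ = 13 → 8.3.
Difference: 8.3 − 5 = 3.3.

3.30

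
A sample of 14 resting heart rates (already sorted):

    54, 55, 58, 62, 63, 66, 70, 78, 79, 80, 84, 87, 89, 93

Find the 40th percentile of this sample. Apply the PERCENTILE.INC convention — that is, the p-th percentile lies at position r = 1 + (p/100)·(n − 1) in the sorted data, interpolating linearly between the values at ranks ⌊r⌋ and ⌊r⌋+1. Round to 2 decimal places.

66.80

n = 14.
r = 1 + (40/100)·(14 − 1) = 1 + 5.2 = 6.2.
Rank 6 is 66 and rank 7 is 70.
Interpolate: 66 + 0.2·(70 − 66) = 66 + 0.2·4 = 66.8.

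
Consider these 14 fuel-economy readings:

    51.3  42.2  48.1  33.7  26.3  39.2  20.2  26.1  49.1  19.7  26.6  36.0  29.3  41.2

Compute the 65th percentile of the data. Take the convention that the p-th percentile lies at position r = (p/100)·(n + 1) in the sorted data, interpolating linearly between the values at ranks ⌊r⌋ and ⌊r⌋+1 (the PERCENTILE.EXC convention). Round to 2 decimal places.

40.70

Sorted: 19.7, 20.2, 26.1, 26.3, 26.6, 29.3, 33.7, 36.0, 39.2, 41.2, 42.2, 48.1, 49.1, 51.3.
n = 14.
r = (65/100)·(14 + 1) = 9.75.
Rank 9 is 39.2 and rank 10 is 41.2.
Interpolate: 39.2 + 0.75·(41.2 − 39.2) = 39.2 + 0.75·2 = 40.7.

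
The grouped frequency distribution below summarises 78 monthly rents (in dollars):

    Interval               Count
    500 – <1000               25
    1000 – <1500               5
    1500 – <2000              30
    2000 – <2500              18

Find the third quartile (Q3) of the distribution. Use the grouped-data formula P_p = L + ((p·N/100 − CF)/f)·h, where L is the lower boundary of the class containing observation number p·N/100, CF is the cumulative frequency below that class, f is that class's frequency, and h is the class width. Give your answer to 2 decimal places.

1975.00

N = 78; target position k = 75/100 · 78 = 58.5.
Cumulative frequencies: 25, 30, 60, 78.
Observation 58.5 falls in the class 1500 – <2000.
L = 1500, CF = 30, f = 30, h = 500.
P75 = 1500 + ((58.5 − 30)/30)·500 = 1500 + 475 = 1975.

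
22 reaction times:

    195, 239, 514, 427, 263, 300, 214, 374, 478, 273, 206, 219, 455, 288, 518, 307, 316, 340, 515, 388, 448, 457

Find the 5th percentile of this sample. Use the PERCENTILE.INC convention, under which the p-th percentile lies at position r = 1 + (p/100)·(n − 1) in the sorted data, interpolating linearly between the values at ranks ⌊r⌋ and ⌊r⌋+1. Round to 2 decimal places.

Sorted: 195, 206, 214, 219, 239, 263, 273, 288, 300, 307, 316, 340, 374, 388, 427, 448, 455, 457, 478, 514, 515, 518.
n = 22.
r = 1 + (5/100)·(22 − 1) = 1 + 1.05 = 2.05.
Rank 2 is 206 and rank 3 is 214.
Interpolate: 206 + 0.05·(214 − 206) = 206 + 0.05·8 = 206.4.

206.40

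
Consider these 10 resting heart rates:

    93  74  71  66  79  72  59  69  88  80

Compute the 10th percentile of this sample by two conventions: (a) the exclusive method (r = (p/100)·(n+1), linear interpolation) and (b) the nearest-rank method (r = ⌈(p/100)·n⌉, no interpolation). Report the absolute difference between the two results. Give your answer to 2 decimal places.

0.70

Sorted: 59, 66, 69, 71, 72, 74, 79, 80, 88, 93.
n = 10.
(a) r = 1.1; between ranks 1 (59) and 2 (66): 59.7.
(b) the nearest-rank method: rank 1 → 59.
|59.7 − 59| = 0.7.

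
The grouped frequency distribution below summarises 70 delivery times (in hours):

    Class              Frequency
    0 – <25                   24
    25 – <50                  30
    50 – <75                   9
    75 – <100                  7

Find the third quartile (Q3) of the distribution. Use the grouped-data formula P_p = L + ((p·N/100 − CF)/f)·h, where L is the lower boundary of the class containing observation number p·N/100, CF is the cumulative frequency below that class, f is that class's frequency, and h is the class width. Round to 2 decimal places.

N = 70; target position k = 75/100 · 70 = 52.5.
Cumulative frequencies: 24, 54, 63, 70.
Observation 52.5 falls in the class 25 – <50.
L = 25, CF = 24, f = 30, h = 25.
P75 = 25 + ((52.5 − 24)/30)·25 = 25 + 23.75 = 48.75.

48.75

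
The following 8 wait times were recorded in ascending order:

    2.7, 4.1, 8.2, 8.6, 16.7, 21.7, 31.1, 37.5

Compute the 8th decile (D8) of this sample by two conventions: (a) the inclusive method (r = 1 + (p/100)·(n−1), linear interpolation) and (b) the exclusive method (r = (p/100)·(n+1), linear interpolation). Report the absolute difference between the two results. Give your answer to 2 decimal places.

n = 8.
(a) r = 6.6; between ranks 6 (21.7) and 7 (31.1): 27.34.
(b) r = 7.2; between ranks 7 (31.1) and 8 (37.5): 32.38.
|27.34 − 32.38| = 5.04.

5.04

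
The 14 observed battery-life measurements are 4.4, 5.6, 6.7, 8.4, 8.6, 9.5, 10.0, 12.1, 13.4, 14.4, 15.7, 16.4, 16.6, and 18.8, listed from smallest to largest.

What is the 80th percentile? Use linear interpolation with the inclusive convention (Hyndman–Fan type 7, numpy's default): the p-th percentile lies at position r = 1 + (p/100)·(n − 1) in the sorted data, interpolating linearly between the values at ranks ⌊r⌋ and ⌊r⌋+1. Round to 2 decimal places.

n = 14.
r = 1 + (80/100)·(14 − 1) = 1 + 10.4 = 11.4.
Rank 11 is 15.7 and rank 12 is 16.4.
Interpolate: 15.7 + 0.4·(16.4 − 15.7) = 15.7 + 0.4·0.7 = 15.98.

15.98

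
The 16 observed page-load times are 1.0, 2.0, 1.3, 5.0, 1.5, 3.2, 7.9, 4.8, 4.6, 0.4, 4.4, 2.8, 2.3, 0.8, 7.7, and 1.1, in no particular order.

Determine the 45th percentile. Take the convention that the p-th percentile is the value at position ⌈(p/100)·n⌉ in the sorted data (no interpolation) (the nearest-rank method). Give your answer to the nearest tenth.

2.3

Sorted: 0.4, 0.8, 1.0, 1.1, 1.3, 1.5, 2.0, 2.3, 2.8, 3.2, 4.4, 4.6, 4.8, 5.0, 7.7, 7.9.
n = 16.
Position = ⌈45/100 · 16⌉ = ⌈7.2⌉ = 8.
The value at rank 8 is 2.3.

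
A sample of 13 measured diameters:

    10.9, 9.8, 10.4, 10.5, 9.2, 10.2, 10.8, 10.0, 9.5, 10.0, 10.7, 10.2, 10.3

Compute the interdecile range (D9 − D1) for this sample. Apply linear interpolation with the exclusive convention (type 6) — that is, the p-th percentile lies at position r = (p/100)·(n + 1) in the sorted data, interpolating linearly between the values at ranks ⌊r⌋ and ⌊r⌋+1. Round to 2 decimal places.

1.54

Sorted: 9.2, 9.5, 9.8, 10.0, 10.0, 10.2, 10.2, 10.3, 10.4, 10.5, 10.7, 10.8, 10.9.
n = 13.
P10: r = 1.4; ranks 1–2 are 9.2, 9.5; interpolating gives 9.32.
P90: r = 12.6; ranks 12–13 are 10.8, 10.9; interpolating gives 10.86.
Difference: 10.86 − 9.32 = 1.54.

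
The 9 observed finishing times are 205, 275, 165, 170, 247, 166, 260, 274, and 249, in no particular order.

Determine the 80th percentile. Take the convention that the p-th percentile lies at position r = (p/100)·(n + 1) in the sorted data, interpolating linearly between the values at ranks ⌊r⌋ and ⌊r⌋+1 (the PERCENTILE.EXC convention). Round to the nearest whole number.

274

Sorted: 165, 166, 170, 205, 247, 249, 260, 274, 275.
n = 9.
r = (80/100)·(9 + 1) = 8.
r is an integer, so P80 is the value at rank 8: 274.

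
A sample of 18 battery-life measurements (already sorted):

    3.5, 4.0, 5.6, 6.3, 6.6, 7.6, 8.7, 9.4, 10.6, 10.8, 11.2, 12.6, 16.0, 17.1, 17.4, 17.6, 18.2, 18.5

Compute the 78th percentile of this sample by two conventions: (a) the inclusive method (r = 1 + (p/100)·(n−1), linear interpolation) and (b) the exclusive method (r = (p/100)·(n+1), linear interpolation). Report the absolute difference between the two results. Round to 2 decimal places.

n = 18.
(a) r = 14.26; between ranks 14 (17.1) and 15 (17.4): 17.178.
(b) r = 14.82; between ranks 14 (17.1) and 15 (17.4): 17.346.
|17.178 − 17.346| = 0.168.

0.17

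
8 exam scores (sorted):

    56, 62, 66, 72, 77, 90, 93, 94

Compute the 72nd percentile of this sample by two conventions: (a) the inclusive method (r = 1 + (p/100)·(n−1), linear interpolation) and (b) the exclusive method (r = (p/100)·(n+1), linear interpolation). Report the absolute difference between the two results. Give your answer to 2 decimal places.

n = 8.
(a) r = 6.04; between ranks 6 (90) and 7 (93): 90.12.
(b) r = 6.48; between ranks 6 (90) and 7 (93): 91.44.
|90.12 − 91.44| = 1.32.

1.32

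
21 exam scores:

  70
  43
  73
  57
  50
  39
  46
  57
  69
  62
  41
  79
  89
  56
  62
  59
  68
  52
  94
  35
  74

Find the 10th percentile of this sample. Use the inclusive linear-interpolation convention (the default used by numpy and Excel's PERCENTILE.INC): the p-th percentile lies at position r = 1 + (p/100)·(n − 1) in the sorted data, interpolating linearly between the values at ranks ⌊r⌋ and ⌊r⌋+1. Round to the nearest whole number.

41

Sorted: 35, 39, 41, 43, 46, 50, 52, 56, 57, 57, 59, 62, 62, 68, 69, 70, 73, 74, 79, 89, 94.
n = 21.
r = 1 + (10/100)·(21 − 1) = 1 + 2 = 3.
r is an integer, so P10 is the value at rank 3: 41.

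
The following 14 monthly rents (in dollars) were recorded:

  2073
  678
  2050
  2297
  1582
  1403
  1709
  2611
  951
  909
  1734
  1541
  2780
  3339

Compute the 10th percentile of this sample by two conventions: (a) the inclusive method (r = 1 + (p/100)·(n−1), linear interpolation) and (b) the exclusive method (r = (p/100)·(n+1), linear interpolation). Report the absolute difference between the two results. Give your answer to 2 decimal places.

128.10

Sorted: 678, 909, 951, 1403, 1541, 1582, 1709, 1734, 2050, 2073, 2297, 2611, 2780, 3339.
n = 14.
(a) r = 2.3; between ranks 2 (909) and 3 (951): 921.6.
(b) r = 1.5; between ranks 1 (678) and 2 (909): 793.5.
|921.6 − 793.5| = 128.1.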